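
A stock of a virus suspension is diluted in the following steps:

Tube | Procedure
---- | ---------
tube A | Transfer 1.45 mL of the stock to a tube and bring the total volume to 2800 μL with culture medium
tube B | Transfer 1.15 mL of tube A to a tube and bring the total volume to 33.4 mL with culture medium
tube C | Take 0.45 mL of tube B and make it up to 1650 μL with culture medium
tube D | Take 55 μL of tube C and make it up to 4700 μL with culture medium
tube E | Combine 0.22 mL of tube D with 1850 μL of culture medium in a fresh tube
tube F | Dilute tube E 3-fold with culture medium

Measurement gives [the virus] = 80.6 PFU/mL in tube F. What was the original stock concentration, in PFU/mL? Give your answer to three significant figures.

4.00 × 10^7 PFU/mL

Step 1: 1.45 mL brought to 2800 μL → factor 2.8/1.45 = 1.931
Step 2: 1.15 mL brought to 33.4 mL → factor 33.4/1.15 = 29.043
Step 3: 0.45 mL brought to 1650 μL → factor 1.65/0.45 = 3.6667
Step 4: 55 μL brought to 4700 μL → factor 4700/55 = 85.455
Step 5: 0.22 mL + 1850 μL = 2.07 mL total → factor 2.07/0.22 = 9.4091
Step 6: 3-fold → factor 3
Overall dilution factor = 1.931 × 29.043 × 3.6667 × 85.455 × 9.4091 × 3 = 4.9604 × 10^5
Stock = 80.6 PFU/mL × 4.9604 × 10^5 = 4.00 × 10^7 PFU/mL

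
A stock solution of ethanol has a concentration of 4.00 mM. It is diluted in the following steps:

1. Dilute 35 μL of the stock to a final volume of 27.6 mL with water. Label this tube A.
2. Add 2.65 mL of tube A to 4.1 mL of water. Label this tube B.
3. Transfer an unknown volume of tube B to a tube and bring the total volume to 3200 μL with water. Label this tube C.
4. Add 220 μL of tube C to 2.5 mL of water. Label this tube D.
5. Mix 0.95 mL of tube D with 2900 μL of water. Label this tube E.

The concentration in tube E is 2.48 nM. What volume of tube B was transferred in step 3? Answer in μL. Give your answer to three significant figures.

Step 1: 35 μL brought to 27.6 mL → factor 27600/35 = 788.57
Step 2: 2.65 mL + 4.1 mL = 6.75 mL total → factor 6.75/2.65 = 2.5472
Step 3: v brought to 3200 μL → factor = 3200 μL/v
Step 4: 220 μL + 2.5 mL = 2720 μL total → factor 2720/220 = 12.364
Step 5: 0.95 mL + 2900 μL = 3.85 mL total → factor 3.85/0.95 = 4.0526
Product of known-step factors = 1.0064 × 10^5
Overall factor = 4.00 mM / (2.48 nM) = 1.6129 × 10^6
Step-3 factor = 1.6129 × 10^6 / 1.0064 × 10^5 = 16.026
v = 3200 μL / 16.026 = 200 μL

200 μL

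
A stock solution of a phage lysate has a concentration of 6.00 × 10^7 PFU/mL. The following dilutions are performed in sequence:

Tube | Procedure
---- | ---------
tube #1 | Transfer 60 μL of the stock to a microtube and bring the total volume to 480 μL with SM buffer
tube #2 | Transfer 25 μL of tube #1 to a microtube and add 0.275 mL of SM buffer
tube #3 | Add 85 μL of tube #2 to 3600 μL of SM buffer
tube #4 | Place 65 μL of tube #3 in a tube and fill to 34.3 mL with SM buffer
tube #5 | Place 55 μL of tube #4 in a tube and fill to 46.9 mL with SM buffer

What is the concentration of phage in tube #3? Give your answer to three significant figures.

1.44 × 10^4 PFU/mL

Step 1: 60 μL brought to 480 μL → factor 480/60 = 8
Step 2: 25 μL + 0.275 mL = 300 μL total → factor 300/25 = 12
Step 3: 85 μL + 3600 μL = 3685 μL total → factor 3685/85 = 43.353
Dilution factor through tube #3 = 8 × 12 × 43.353 = 4161.9
[tube #3] = 6.00 × 10^7 PFU/mL / 4161.9 = 1.44 × 10^4 PFU/mL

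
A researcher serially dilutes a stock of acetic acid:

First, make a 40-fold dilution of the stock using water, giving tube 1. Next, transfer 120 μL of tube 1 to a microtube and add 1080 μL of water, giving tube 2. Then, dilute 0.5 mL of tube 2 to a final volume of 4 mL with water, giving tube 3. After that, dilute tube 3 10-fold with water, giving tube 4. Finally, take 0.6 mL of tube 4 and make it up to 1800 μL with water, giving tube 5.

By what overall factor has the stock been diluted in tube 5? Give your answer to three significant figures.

9.60 × 10^4

Step 1: 40-fold → factor 40
Step 2: 120 μL + 1080 μL = 1200 μL total → factor 1200/120 = 10
Step 3: 0.5 mL brought to 4 mL → factor 4/0.5 = 8
Step 4: 10-fold → factor 10
Step 5: 0.6 mL brought to 1800 μL → factor 1.8/0.6 = 3
Overall dilution factor = 40 × 10 × 8 × 10 × 3 = 96000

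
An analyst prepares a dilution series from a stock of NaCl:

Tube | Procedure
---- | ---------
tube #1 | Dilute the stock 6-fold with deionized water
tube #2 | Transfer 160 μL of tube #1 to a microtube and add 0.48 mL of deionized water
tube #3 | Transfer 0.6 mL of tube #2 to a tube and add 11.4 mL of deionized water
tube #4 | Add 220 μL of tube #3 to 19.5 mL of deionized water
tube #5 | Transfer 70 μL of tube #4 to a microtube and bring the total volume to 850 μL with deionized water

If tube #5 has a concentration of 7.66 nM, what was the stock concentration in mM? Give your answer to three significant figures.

4.00 mM

Step 1: 6-fold → factor 6
Step 2: 160 μL + 0.48 mL = 640 μL total → factor 640/160 = 4
Step 3: 0.6 mL + 11.4 mL = 12 mL total → factor 12/0.6 = 20
Step 4: 220 μL + 19.5 mL = 19720 μL total → factor 19720/220 = 89.636
Step 5: 70 μL brought to 850 μL → factor 850/70 = 12.143
Overall dilution factor = 6 × 4 × 20 × 89.636 × 12.143 = 5.2245 × 10^5
Stock = 7.66 nM × 5.2245 × 10^5 = 4.002 × 10^6 nM = 4.00 mM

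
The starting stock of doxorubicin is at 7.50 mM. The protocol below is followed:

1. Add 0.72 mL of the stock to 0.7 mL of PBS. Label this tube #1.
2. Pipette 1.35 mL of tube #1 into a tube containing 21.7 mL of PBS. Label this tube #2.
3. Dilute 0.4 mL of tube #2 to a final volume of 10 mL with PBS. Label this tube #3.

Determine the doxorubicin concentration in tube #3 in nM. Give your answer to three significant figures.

8.91 × 10^3 nM

Step 1: 0.72 mL + 0.7 mL = 1.42 mL total → factor 1.42/0.72 = 1.9722
Step 2: 1.35 mL + 21.7 mL = 23.05 mL total → factor 23.05/1.35 = 17.074
Step 3: 0.4 mL brought to 10 mL → factor 10/0.4 = 25
Overall dilution factor = 1.9722 × 17.074 × 25 = 841.85
Final = 7.50 mM / 841.85 = 0.008909 mM = 8.91 × 10^3 nM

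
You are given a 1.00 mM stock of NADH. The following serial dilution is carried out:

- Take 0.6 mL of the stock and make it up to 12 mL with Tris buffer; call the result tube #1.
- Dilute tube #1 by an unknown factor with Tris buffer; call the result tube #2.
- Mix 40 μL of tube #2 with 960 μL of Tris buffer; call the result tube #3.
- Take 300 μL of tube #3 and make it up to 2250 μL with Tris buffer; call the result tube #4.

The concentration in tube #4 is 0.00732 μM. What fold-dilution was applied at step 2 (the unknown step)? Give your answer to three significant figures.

36.4-fold

Step 1: 0.6 mL brought to 12 mL → factor 12/0.6 = 20
Step 2: unknown factor x
Step 3: 40 μL + 960 μL = 1000 μL total → factor 1000/40 = 25
Step 4: 300 μL brought to 2250 μL → factor 2250/300 = 7.5
Product of known-step factors = 3750
Overall factor = 1.00 mM / (0.00732 μM) = 1.3661 × 10^5
x = 1.3661 × 10^5 / 3750 = 36.4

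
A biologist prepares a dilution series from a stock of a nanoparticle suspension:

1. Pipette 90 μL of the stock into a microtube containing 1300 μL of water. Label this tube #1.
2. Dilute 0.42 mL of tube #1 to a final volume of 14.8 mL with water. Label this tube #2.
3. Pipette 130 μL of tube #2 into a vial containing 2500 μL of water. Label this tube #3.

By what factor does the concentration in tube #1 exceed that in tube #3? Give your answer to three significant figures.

Step 1: 90 μL + 1300 μL = 1390 μL total → factor 1390/90 = 15.444
Step 2: 0.42 mL brought to 14.8 mL → factor 14.8/0.42 = 35.238
Step 3: 130 μL + 2500 μL = 2630 μL total → factor 2630/130 = 20.231
Dilution factor to tube #1 = 15.444; to tube #3 = 11010
[tube #1]/[tube #3] = (factor to tube #3)/(factor to tube #1) = 11010/15.444 = 713

713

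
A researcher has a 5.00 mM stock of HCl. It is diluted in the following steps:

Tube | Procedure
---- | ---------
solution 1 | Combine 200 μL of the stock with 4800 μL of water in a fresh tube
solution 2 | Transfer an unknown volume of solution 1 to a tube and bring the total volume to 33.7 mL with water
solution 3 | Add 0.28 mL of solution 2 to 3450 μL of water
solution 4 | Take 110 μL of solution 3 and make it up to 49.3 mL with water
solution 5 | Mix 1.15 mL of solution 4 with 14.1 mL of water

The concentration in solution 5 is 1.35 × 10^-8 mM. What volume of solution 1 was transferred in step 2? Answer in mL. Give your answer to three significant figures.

0.180 mL

Step 1: 200 μL + 4800 μL = 5000 μL total → factor 5000/200 = 25
Step 2: v brought to 33.7 mL → factor = 33.7 mL/v
Step 3: 0.28 mL + 3450 μL = 3.73 mL total → factor 3.73/0.28 = 13.321
Step 4: 110 μL brought to 49.3 mL → factor 49300/110 = 448.18
Step 5: 1.15 mL + 14.1 mL = 15.25 mL total → factor 15.25/1.15 = 13.261
Product of known-step factors = 1.9793 × 10^6
Overall factor = 5.00 mM / (1.35 × 10^-8 mM) = 3.7037 × 10^8
Step-2 factor = 3.7037 × 10^8 / 1.9793 × 10^6 = 187.12
v = 33.7 mL / 187.12 = 0.180 mL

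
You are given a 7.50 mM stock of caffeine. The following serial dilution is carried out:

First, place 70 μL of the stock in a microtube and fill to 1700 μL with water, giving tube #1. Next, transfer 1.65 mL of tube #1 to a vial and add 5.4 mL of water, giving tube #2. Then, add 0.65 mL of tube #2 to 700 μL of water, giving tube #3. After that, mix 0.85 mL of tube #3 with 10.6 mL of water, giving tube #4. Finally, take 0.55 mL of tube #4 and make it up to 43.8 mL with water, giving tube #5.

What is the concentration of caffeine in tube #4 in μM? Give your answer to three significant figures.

Step 1: 70 μL brought to 1700 μL → factor 1700/70 = 24.286
Step 2: 1.65 mL + 5.4 mL = 7.05 mL total → factor 7.05/1.65 = 4.2727
Step 3: 0.65 mL + 700 μL = 1.35 mL total → factor 1.35/0.65 = 2.0769
Step 4: 0.85 mL + 10.6 mL = 11.45 mL total → factor 11.45/0.85 = 13.471
Dilution factor through tube #4 = 24.286 × 4.2727 × 2.0769 × 13.471 = 2903.1
[tube #4] = 7.50 mM / 2903.1 = 0.002583 mM = 2.58 μM

2.58 μM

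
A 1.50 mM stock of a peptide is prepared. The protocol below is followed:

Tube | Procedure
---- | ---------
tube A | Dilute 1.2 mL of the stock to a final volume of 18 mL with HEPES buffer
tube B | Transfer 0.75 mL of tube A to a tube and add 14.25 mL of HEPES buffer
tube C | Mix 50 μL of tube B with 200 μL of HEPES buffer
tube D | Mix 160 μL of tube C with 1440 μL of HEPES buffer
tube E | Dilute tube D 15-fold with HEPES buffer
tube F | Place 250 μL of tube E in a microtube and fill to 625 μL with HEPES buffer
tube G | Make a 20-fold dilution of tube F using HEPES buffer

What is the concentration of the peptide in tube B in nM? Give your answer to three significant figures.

Step 1: 1.2 mL brought to 18 mL → factor 18/1.2 = 15
Step 2: 0.75 mL + 14.25 mL = 15 mL total → factor 15/0.75 = 20
Dilution factor through tube B = 15 × 20 = 300
[tube B] = 1.50 mM / 300 = 0.005000 mM = 5.00 × 10^3 nM

5.00 × 10^3 nM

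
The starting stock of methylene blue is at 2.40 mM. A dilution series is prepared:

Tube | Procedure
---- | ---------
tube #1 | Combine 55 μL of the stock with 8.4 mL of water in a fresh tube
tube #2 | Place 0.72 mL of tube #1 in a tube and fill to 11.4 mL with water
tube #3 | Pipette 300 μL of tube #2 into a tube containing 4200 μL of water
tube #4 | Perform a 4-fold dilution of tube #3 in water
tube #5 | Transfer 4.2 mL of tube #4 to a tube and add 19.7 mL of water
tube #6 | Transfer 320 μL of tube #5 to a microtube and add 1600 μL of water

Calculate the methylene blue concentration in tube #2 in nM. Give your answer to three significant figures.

986 nM

Step 1: 55 μL + 8.4 mL = 8455 μL total → factor 8455/55 = 153.73
Step 2: 0.72 mL brought to 11.4 mL → factor 11.4/0.72 = 15.833
Dilution factor through tube #2 = 153.73 × 15.833 = 2434
[tube #2] = 2.40 mM / 2434 = 0.0009860 mM = 986 nM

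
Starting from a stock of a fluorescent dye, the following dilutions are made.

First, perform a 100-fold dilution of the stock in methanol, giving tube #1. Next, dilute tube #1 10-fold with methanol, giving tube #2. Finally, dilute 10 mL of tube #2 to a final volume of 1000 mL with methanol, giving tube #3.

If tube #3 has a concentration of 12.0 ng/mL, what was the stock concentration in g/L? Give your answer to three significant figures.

1.20 g/L

Step 1: 100-fold → factor 100
Step 2: 10-fold → factor 10
Step 3: 10 mL brought to 1000 mL → factor 1000/10 = 100
Overall dilution factor = 100 × 10 × 100 = 1 × 10^5
Stock = 12.0 ng/mL × 1 × 10^5 = 1.200 × 10^6 ng/mL = 1.20 g/L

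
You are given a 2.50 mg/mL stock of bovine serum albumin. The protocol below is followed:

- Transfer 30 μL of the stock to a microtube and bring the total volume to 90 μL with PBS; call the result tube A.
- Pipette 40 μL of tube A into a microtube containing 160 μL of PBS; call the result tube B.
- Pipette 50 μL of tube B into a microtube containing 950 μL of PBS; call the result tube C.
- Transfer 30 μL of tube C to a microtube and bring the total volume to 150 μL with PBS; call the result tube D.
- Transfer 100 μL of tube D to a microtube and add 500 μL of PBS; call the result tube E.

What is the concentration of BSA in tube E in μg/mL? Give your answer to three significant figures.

Step 1: 30 μL brought to 90 μL → factor 90/30 = 3
Step 2: 40 μL + 160 μL = 200 μL total → factor 200/40 = 5
Step 3: 50 μL + 950 μL = 1000 μL total → factor 1000/50 = 20
Step 4: 30 μL brought to 150 μL → factor 150/30 = 5
Step 5: 100 μL + 500 μL = 600 μL total → factor 600/100 = 6
Overall dilution factor = 3 × 5 × 20 × 5 × 6 = 9000
Final = 2.50 mg/mL / 9000 = 0.0002778 mg/mL = 0.278 μg/mL

0.278 μg/mL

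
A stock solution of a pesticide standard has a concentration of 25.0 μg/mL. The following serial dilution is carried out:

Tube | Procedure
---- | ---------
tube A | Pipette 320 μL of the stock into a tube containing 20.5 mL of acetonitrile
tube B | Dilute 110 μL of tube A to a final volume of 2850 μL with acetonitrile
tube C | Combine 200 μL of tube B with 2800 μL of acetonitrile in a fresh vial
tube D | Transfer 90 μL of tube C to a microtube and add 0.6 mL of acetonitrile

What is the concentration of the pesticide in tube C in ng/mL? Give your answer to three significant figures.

0.989 ng/mL

Step 1: 320 μL + 20.5 mL = 20820 μL total → factor 20820/320 = 65.062
Step 2: 110 μL brought to 2850 μL → factor 2850/110 = 25.909
Step 3: 200 μL + 2800 μL = 3000 μL total → factor 3000/200 = 15
Dilution factor through tube C = 65.062 × 25.909 × 15 = 25286
[tube C] = 25.0 μg/mL / 25286 = 0.0009887 μg/mL = 0.989 ng/mL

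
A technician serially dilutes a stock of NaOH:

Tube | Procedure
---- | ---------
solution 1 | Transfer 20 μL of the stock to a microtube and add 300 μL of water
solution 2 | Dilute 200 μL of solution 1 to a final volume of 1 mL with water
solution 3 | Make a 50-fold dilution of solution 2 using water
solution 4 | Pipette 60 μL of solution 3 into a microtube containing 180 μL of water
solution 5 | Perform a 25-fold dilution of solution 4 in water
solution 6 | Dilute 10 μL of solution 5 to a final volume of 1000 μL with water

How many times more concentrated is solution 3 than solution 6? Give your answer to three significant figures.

1.00 × 10^4

Step 1: 20 μL + 300 μL = 320 μL total → factor 320/20 = 16
Step 2: 200 μL brought to 1 mL → factor 1000/200 = 5
Step 3: 50-fold → factor 50
Step 4: 60 μL + 180 μL = 240 μL total → factor 240/60 = 4
Step 5: 25-fold → factor 25
Step 6: 10 μL brought to 1000 μL → factor 1000/10 = 100
Dilution factor to solution 3 = 4000; to solution 6 = 4 × 10^7
[solution 3]/[solution 6] = (factor to solution 6)/(factor to solution 3) = 4 × 10^7/4000 = 1.00 × 10^4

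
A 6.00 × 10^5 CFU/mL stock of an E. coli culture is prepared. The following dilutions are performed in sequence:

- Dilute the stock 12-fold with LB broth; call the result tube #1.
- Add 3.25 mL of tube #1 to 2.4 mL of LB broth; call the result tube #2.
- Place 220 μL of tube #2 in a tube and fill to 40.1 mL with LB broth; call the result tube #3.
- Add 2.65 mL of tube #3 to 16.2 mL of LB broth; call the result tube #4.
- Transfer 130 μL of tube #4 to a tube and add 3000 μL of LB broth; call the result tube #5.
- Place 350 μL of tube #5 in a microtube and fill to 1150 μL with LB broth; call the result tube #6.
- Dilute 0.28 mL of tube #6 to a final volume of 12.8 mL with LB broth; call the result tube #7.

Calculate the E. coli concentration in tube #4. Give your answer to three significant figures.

22.2 CFU/mL

Step 1: 12-fold → factor 12
Step 2: 3.25 mL + 2.4 mL = 5.65 mL total → factor 5.65/3.25 = 1.7385
Step 3: 220 μL brought to 40.1 mL → factor 40100/220 = 182.27
Step 4: 2.65 mL + 16.2 mL = 18.85 mL total → factor 18.85/2.65 = 7.1132
Dilution factor through tube #4 = 12 × 1.7385 × 182.27 × 7.1132 = 27048
[tube #4] = 6.00 × 10^5 CFU/mL / 27048 = 22.2 CFU/mL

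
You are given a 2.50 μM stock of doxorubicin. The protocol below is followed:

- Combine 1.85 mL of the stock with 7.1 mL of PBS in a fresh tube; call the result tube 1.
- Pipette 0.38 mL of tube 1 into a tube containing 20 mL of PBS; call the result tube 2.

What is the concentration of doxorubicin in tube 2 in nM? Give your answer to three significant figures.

9.64 nM

Step 1: 1.85 mL + 7.1 mL = 8.95 mL total → factor 8.95/1.85 = 4.8378
Step 2: 0.38 mL + 20 mL = 20.38 mL total → factor 20.38/0.38 = 53.632
Overall dilution factor = 4.8378 × 53.632 = 259.46
Final = 2.50 μM / 259.46 = 0.009635 μM = 9.64 nM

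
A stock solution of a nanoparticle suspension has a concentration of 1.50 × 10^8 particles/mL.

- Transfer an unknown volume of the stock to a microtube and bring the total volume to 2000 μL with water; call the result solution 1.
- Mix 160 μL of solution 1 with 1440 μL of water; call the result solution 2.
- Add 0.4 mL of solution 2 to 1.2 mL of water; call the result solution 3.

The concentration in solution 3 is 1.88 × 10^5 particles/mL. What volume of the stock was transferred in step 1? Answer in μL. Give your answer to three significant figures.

Step 1: v brought to 2000 μL → factor = 2000 μL/v
Step 2: 160 μL + 1440 μL = 1600 μL total → factor 1600/160 = 10
Step 3: 0.4 mL + 1.2 mL = 1.6 mL total → factor 1.6/0.4 = 4
Product of known-step factors = 40
Overall factor = 1.50 × 10^8 particles/mL / (1.88 × 10^5 particles/mL) = 797.87
Step-1 factor = 797.87 / 40 = 19.947
v = 2000 μL / 19.947 = 100 μL

100 μL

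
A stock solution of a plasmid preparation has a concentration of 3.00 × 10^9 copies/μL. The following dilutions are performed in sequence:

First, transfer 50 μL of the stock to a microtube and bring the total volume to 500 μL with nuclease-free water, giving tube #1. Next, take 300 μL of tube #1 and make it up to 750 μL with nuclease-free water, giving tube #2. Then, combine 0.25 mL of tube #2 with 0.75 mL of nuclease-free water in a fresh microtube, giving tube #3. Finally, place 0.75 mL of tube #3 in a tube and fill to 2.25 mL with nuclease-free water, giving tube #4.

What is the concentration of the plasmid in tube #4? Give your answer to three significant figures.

Step 1: 50 μL brought to 500 μL → factor 500/50 = 10
Step 2: 300 μL brought to 750 μL → factor 750/300 = 2.5
Step 3: 0.25 mL + 0.75 mL = 1 mL total → factor 1/0.25 = 4
Step 4: 0.75 mL brought to 2.25 mL → factor 2.25/0.75 = 3
Overall dilution factor = 10 × 2.5 × 4 × 3 = 300
Final = 3.00 × 10^9 copies/μL / 300 = 1.00 × 10^7 copies/μL

1.00 × 10^7 copies/μL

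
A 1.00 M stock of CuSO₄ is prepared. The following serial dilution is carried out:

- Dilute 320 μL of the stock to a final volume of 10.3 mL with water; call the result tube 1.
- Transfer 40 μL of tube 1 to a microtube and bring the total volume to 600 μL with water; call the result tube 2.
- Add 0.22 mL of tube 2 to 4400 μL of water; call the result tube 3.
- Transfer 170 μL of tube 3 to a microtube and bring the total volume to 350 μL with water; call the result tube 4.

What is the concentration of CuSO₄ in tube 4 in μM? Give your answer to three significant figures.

Step 1: 320 μL brought to 10.3 mL → factor 10300/320 = 32.188
Step 2: 40 μL brought to 600 μL → factor 600/40 = 15
Step 3: 0.22 mL + 4400 μL = 4.62 mL total → factor 4.62/0.22 = 21
Step 4: 170 μL brought to 350 μL → factor 350/170 = 2.0588
Overall dilution factor = 32.188 × 15 × 21 × 2.0588 = 20875
Final = 1.00 M / 20875 = 4.791 × 10^-5 M = 47.9 μM

47.9 μM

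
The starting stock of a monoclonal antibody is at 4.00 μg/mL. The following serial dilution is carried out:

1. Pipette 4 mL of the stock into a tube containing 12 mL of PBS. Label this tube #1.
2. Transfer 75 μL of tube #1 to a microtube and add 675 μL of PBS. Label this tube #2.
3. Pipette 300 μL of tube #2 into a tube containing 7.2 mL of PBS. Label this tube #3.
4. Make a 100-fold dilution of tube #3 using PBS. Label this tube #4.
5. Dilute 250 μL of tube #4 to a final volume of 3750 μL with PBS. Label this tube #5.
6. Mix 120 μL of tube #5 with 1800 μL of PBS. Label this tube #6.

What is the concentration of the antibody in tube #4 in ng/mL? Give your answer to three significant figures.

Step 1: 4 mL + 12 mL = 16 mL total → factor 16/4 = 4
Step 2: 75 μL + 675 μL = 750 μL total → factor 750/75 = 10
Step 3: 300 μL + 7.2 mL = 7500 μL total → factor 7500/300 = 25
Step 4: 100-fold → factor 100
Dilution factor through tube #4 = 4 × 10 × 25 × 100 = 1 × 10^5
[tube #4] = 4.00 μg/mL / 1 × 10^5 = 4.000 × 10^-5 μg/mL = 0.0400 ng/mL

0.0400 ng/mL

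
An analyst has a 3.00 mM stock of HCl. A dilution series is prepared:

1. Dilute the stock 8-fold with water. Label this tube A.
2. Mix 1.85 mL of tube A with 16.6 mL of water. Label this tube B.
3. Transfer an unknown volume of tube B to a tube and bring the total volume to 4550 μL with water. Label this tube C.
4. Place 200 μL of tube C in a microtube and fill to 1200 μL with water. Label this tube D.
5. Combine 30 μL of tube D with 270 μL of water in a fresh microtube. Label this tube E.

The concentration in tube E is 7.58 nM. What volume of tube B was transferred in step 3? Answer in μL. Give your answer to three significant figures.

55.0 μL

Step 1: 8-fold → factor 8
Step 2: 1.85 mL + 16.6 mL = 18.45 mL total → factor 18.45/1.85 = 9.973
Step 3: v brought to 4550 μL → factor = 4550 μL/v
Step 4: 200 μL brought to 1200 μL → factor 1200/200 = 6
Step 5: 30 μL + 270 μL = 300 μL total → factor 300/30 = 10
Product of known-step factors = 4787
Overall factor = 3.00 mM / (7.58 nM) = 3.9578 × 10^5
Step-3 factor = 3.9578 × 10^5 / 4787 = 82.677
v = 4550 μL / 82.677 = 55.0 μL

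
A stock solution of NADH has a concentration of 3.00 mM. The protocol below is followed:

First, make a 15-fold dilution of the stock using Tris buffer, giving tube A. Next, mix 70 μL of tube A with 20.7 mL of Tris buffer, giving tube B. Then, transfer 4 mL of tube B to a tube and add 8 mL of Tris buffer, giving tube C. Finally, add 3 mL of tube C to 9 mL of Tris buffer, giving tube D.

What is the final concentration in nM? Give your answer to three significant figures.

Step 1: 15-fold → factor 15
Step 2: 70 μL + 20.7 mL = 20770 μL total → factor 20770/70 = 296.71
Step 3: 4 mL + 8 mL = 12 mL total → factor 12/4 = 3
Step 4: 3 mL + 9 mL = 12 mL total → factor 12/3 = 4
Overall dilution factor = 15 × 296.71 × 3 × 4 = 53409
Final = 3.00 mM / 53409 = 5.617 × 10^-5 mM = 56.2 nM

56.2 nM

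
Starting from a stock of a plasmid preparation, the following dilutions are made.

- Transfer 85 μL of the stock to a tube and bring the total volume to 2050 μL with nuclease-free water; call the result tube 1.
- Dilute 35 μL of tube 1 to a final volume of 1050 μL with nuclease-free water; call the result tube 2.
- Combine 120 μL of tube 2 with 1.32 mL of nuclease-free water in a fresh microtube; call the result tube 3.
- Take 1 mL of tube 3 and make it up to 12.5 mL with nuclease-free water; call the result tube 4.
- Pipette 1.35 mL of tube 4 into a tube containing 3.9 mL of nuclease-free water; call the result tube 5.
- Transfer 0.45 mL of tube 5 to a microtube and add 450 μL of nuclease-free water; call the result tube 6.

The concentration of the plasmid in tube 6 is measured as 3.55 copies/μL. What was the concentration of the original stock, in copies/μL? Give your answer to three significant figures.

3.00 × 10^6 copies/μL

Step 1: 85 μL brought to 2050 μL → factor 2050/85 = 24.118
Step 2: 35 μL brought to 1050 μL → factor 1050/35 = 30
Step 3: 120 μL + 1.32 mL = 1440 μL total → factor 1440/120 = 12
Step 4: 1 mL brought to 12.5 mL → factor 12.5/1 = 12.5
Step 5: 1.35 mL + 3.9 mL = 5.25 mL total → factor 5.25/1.35 = 3.8889
Step 6: 0.45 mL + 450 μL = 0.9 mL total → factor 0.9/0.45 = 2
Overall dilution factor = 24.118 × 30 × 12 × 12.5 × 3.8889 × 2 = 8.4412 × 10^5
Stock = 3.55 copies/μL × 8.4412 × 10^5 = 3.00 × 10^6 copies/μL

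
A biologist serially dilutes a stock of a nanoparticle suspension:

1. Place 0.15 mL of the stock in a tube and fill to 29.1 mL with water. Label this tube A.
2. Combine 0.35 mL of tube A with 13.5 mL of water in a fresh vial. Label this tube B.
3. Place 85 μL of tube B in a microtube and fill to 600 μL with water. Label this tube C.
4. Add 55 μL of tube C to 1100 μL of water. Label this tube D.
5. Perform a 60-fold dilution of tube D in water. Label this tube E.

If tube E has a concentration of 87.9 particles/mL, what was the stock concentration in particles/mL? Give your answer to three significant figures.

Step 1: 0.15 mL brought to 29.1 mL → factor 29.1/0.15 = 194
Step 2: 0.35 mL + 13.5 mL = 13.85 mL total → factor 13.85/0.35 = 39.571
Step 3: 85 μL brought to 600 μL → factor 600/85 = 7.0588
Step 4: 55 μL + 1100 μL = 1155 μL total → factor 1155/55 = 21
Step 5: 60-fold → factor 60
Overall dilution factor = 194 × 39.571 × 7.0588 × 21 × 60 = 6.8279 × 10^7
Stock = 87.9 particles/mL × 6.8279 × 10^7 = 6.00 × 10^9 particles/mL

6.00 × 10^9 particles/mL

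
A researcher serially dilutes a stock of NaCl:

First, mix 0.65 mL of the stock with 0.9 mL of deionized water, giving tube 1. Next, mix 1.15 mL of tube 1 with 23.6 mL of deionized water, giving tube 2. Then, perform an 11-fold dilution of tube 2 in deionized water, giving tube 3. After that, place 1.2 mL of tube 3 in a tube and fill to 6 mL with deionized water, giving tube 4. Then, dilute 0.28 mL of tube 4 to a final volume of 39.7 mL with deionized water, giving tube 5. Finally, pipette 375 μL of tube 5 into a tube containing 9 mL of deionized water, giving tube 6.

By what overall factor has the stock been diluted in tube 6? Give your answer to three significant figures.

Step 1: 0.65 mL + 0.9 mL = 1.55 mL total → factor 1.55/0.65 = 2.3846
Step 2: 1.15 mL + 23.6 mL = 24.75 mL total → factor 24.75/1.15 = 21.522
Step 3: 11-fold → factor 11
Step 4: 1.2 mL brought to 6 mL → factor 6/1.2 = 5
Step 5: 0.28 mL brought to 39.7 mL → factor 39.7/0.28 = 141.79
Step 6: 375 μL + 9 mL = 9375 μL total → factor 9375/375 = 25
Overall dilution factor = 2.3846 × 21.522 × 11 × 5 × 141.79 × 25 = 1.0005 × 10^7

1.00 × 10^7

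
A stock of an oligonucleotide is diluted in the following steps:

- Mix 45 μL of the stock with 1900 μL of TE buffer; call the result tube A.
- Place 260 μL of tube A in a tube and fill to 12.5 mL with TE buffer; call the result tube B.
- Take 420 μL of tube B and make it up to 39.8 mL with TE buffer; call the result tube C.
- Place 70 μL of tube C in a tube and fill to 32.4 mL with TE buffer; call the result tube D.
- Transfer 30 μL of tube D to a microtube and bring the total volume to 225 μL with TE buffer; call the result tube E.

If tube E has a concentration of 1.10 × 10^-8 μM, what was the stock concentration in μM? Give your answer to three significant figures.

Step 1: 45 μL + 1900 μL = 1945 μL total → factor 1945/45 = 43.222
Step 2: 260 μL brought to 12.5 mL → factor 12500/260 = 48.077
Step 3: 420 μL brought to 39.8 mL → factor 39800/420 = 94.762
Step 4: 70 μL brought to 32.4 mL → factor 32400/70 = 462.86
Step 5: 30 μL brought to 225 μL → factor 225/30 = 7.5
Overall dilution factor = 43.222 × 48.077 × 94.762 × 462.86 × 7.5 = 6.8357 × 10^8
Stock = 1.10 × 10^-8 μM × 6.8357 × 10^8 = 7.52 μM

7.52 μM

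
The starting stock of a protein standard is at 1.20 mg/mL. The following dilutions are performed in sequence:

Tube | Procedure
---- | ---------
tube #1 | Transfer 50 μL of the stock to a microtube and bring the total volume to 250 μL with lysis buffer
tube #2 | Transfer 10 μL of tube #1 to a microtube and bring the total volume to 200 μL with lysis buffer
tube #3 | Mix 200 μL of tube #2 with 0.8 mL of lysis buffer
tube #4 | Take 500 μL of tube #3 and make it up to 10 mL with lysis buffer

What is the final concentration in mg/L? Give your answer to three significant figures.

0.120 mg/L

Step 1: 50 μL brought to 250 μL → factor 250/50 = 5
Step 2: 10 μL brought to 200 μL → factor 200/10 = 20
Step 3: 200 μL + 0.8 mL = 1000 μL total → factor 1000/200 = 5
Step 4: 500 μL brought to 10 mL → factor 10000/500 = 20
Overall dilution factor = 5 × 20 × 5 × 20 = 10000
Final = 1.20 mg/mL / 10000 = 0.0001200 mg/mL = 0.120 mg/L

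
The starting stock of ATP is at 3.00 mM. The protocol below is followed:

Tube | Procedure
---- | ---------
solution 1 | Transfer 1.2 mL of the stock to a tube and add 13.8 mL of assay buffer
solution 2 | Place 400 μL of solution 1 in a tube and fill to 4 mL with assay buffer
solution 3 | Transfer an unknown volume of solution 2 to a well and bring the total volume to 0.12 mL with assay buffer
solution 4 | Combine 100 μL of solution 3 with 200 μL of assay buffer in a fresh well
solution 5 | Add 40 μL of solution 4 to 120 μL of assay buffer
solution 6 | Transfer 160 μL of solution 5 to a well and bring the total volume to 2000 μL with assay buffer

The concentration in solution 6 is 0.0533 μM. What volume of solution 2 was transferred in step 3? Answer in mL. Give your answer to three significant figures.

Step 1: 1.2 mL + 13.8 mL = 15 mL total → factor 15/1.2 = 12.5
Step 2: 400 μL brought to 4 mL → factor 4000/400 = 10
Step 3: v brought to 0.12 mL → factor = 0.12 mL/v
Step 4: 100 μL + 200 μL = 300 μL total → factor 300/100 = 3
Step 5: 40 μL + 120 μL = 160 μL total → factor 160/40 = 4
Step 6: 160 μL brought to 2000 μL → factor 2000/160 = 12.5
Product of known-step factors = 18750
Overall factor = 3.00 mM / (0.0533 μM) = 56285
Step-3 factor = 56285 / 18750 = 3.0019
v = 0.12 mL / 3.0019 = 0.0400 mL

0.0400 mL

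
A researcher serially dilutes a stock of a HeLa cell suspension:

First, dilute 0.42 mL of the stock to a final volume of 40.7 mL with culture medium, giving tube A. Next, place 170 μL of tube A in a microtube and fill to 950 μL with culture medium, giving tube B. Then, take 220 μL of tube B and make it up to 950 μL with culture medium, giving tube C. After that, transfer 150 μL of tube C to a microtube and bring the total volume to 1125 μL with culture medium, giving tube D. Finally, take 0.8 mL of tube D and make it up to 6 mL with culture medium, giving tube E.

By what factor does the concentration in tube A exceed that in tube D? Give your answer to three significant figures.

181

Step 1: 0.42 mL brought to 40.7 mL → factor 40.7/0.42 = 96.905
Step 2: 170 μL brought to 950 μL → factor 950/170 = 5.5882
Step 3: 220 μL brought to 950 μL → factor 950/220 = 4.3182
Step 4: 150 μL brought to 1125 μL → factor 1125/150 = 7.5
Dilution factor to tube A = 96.905; to tube D = 17538
[tube A]/[tube D] = (factor to tube D)/(factor to tube A) = 17538/96.905 = 181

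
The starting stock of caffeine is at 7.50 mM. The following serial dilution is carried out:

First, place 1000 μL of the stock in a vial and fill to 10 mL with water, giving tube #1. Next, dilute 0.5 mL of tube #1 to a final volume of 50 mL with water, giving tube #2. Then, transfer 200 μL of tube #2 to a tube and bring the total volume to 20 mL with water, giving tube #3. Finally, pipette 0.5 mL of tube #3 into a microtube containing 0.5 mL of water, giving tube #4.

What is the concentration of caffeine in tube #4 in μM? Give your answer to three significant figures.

Step 1: 1000 μL brought to 10 mL → factor 10000/1000 = 10
Step 2: 0.5 mL brought to 50 mL → factor 50/0.5 = 100
Step 3: 200 μL brought to 20 mL → factor 20000/200 = 100
Step 4: 0.5 mL + 0.5 mL = 1 mL total → factor 1/0.5 = 2
Overall dilution factor = 10 × 100 × 100 × 2 = 2 × 10^5
Final = 7.50 mM / 2 × 10^5 = 3.750 × 10^-5 mM = 0.0375 μM

0.0375 μM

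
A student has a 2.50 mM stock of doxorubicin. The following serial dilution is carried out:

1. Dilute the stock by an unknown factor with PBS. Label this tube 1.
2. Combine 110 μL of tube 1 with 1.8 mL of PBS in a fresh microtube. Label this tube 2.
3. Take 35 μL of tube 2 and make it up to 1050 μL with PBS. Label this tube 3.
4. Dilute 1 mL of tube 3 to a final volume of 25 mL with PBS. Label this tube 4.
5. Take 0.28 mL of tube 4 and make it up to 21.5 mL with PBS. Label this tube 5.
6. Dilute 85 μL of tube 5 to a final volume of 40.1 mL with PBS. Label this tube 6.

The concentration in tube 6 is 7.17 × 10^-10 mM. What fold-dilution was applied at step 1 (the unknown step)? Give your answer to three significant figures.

Step 1: unknown factor x
Step 2: 110 μL + 1.8 mL = 1910 μL total → factor 1910/110 = 17.364
Step 3: 35 μL brought to 1050 μL → factor 1050/35 = 30
Step 4: 1 mL brought to 25 mL → factor 25/1 = 25
Step 5: 0.28 mL brought to 21.5 mL → factor 21.5/0.28 = 76.786
Step 6: 85 μL brought to 40.1 mL → factor 40100/85 = 471.76
Product of known-step factors = 4.7175 × 10^8
Overall factor = 2.50 mM / (7.17 × 10^-10 mM) = 3.4868 × 10^9
x = 3.4868 × 10^9 / 4.7175 × 10^8 = 7.39

7.39-fold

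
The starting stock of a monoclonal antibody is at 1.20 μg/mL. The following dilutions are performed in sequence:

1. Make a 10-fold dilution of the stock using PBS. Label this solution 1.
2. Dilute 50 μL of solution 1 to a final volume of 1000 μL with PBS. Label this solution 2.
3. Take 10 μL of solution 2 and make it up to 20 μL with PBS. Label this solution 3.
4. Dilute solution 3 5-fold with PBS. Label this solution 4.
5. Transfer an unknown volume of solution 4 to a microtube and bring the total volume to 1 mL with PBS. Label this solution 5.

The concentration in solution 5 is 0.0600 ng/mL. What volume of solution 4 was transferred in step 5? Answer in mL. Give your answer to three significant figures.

0.100 mL

Step 1: 10-fold → factor 10
Step 2: 50 μL brought to 1000 μL → factor 1000/50 = 20
Step 3: 10 μL brought to 20 μL → factor 20/10 = 2
Step 4: 5-fold → factor 5
Step 5: v brought to 1 mL → factor = 1 mL/v
Product of known-step factors = 2000
Overall factor = 1.20 μg/mL / (0.0600 ng/mL) = 20000
Step-5 factor = 20000 / 2000 = 10
v = 1 mL / 10 = 0.100 mL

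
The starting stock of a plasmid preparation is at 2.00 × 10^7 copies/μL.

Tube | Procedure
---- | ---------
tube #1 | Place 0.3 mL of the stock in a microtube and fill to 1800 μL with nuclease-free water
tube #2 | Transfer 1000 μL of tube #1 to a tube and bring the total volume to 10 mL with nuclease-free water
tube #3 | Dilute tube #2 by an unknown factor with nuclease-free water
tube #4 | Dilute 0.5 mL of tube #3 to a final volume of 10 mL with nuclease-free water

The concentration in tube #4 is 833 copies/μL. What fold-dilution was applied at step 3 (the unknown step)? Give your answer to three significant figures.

Step 1: 0.3 mL brought to 1800 μL → factor 1.8/0.3 = 6
Step 2: 1000 μL brought to 10 mL → factor 10000/1000 = 10
Step 3: unknown factor x
Step 4: 0.5 mL brought to 10 mL → factor 10/0.5 = 20
Product of known-step factors = 1200
Overall factor = 2.00 × 10^7 copies/μL / (833 copies/μL) = 24010
x = 24010 / 1200 = 20.0

20.0-fold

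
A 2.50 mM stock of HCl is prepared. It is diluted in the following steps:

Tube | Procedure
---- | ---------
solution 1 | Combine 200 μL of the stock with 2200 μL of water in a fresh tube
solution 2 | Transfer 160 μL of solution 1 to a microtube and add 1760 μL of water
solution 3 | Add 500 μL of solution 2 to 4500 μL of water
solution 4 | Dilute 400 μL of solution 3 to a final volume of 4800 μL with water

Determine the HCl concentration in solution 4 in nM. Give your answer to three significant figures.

145 nM

Step 1: 200 μL + 2200 μL = 2400 μL total → factor 2400/200 = 12
Step 2: 160 μL + 1760 μL = 1920 μL total → factor 1920/160 = 12
Step 3: 500 μL + 4500 μL = 5000 μL total → factor 5000/500 = 10
Step 4: 400 μL brought to 4800 μL → factor 4800/400 = 12
Overall dilution factor = 12 × 12 × 10 × 12 = 17280
Final = 2.50 mM / 17280 = 0.0001447 mM = 145 nM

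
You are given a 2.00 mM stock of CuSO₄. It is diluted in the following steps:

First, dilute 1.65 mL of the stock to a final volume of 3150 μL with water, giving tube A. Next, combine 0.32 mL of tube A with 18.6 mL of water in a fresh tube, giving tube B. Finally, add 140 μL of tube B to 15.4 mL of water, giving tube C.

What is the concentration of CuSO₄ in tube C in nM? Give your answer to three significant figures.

Step 1: 1.65 mL brought to 3150 μL → factor 3.15/1.65 = 1.9091
Step 2: 0.32 mL + 18.6 mL = 18.92 mL total → factor 18.92/0.32 = 59.125
Step 3: 140 μL + 15.4 mL = 15540 μL total → factor 15540/140 = 111
Overall dilution factor = 1.9091 × 59.125 × 111 = 12529
Final = 2.00 mM / 12529 = 0.0001596 mM = 160 nM

160 nM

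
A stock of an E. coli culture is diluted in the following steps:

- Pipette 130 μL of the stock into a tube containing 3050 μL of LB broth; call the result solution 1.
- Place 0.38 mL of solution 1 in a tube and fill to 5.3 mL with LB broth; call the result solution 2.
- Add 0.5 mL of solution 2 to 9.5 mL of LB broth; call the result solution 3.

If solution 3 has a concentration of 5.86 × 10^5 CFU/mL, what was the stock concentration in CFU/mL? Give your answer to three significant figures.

Step 1: 130 μL + 3050 μL = 3180 μL total → factor 3180/130 = 24.462
Step 2: 0.38 mL brought to 5.3 mL → factor 5.3/0.38 = 13.947
Step 3: 0.5 mL + 9.5 mL = 10 mL total → factor 10/0.5 = 20
Overall dilution factor = 24.462 × 13.947 × 20 = 6823.5
Stock = 5.86 × 10^5 CFU/mL × 6823.5 = 4.00 × 10^9 CFU/mL

4.00 × 10^9 CFU/mL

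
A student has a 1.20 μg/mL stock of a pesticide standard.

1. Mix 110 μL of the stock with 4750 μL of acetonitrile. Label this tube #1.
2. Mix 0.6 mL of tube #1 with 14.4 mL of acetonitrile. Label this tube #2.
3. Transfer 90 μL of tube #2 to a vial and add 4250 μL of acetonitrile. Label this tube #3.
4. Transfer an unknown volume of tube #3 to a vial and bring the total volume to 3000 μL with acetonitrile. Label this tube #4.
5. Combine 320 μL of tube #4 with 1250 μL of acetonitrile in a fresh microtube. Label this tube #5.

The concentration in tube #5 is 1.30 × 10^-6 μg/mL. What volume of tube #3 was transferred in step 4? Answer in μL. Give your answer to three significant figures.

Step 1: 110 μL + 4750 μL = 4860 μL total → factor 4860/110 = 44.182
Step 2: 0.6 mL + 14.4 mL = 15 mL total → factor 15/0.6 = 25
Step 3: 90 μL + 4250 μL = 4340 μL total → factor 4340/90 = 48.222
Step 4: v brought to 3000 μL → factor = 3000 μL/v
Step 5: 320 μL + 1250 μL = 1570 μL total → factor 1570/320 = 4.9062
Product of known-step factors = 2.6132 × 10^5
Overall factor = 1.20 μg/mL / (1.30 × 10^-6 μg/mL) = 9.2308 × 10^5
Step-4 factor = 9.2308 × 10^5 / 2.6132 × 10^5 = 3.5323
v = 3000 μL / 3.5323 = 849 μL

849 μL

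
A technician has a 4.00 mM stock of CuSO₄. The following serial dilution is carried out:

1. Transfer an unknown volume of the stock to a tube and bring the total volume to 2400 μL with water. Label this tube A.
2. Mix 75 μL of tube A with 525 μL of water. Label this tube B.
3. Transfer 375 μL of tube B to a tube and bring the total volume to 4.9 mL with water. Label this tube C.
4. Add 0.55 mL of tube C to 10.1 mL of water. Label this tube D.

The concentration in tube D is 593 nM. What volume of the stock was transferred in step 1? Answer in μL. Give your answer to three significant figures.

720 μL

Step 1: v brought to 2400 μL → factor = 2400 μL/v
Step 2: 75 μL + 525 μL = 600 μL total → factor 600/75 = 8
Step 3: 375 μL brought to 4.9 mL → factor 4900/375 = 13.067
Step 4: 0.55 mL + 10.1 mL = 10.65 mL total → factor 10.65/0.55 = 19.364
Product of known-step factors = 2024.1
Overall factor = 4.00 mM / (593 nM) = 6745.4
Step-1 factor = 6745.4 / 2024.1 = 3.3324
v = 2400 μL / 3.3324 = 720 μL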